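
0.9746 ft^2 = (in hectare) 9.054e-06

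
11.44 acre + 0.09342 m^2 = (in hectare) 4.63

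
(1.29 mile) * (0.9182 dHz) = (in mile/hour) 426.4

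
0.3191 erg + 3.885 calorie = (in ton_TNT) 3.885e-09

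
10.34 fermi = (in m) 1.034e-14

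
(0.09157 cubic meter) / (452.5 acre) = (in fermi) 5.001e+07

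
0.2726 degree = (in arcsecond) 981.4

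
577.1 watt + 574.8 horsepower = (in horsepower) 575.6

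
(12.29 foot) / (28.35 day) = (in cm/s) 0.0001529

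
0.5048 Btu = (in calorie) 127.3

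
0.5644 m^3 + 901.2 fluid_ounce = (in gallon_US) 156.1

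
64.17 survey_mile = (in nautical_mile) 55.76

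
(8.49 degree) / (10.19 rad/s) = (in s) 0.01454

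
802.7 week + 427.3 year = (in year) 442.7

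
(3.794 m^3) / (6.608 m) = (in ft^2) 6.18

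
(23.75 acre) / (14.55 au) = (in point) 0.0001252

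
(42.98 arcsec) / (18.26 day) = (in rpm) 1.261e-09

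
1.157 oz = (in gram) 32.8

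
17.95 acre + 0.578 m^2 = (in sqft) 7.819e+05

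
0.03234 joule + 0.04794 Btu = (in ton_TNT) 1.21e-08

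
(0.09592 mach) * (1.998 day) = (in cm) 5.638e+08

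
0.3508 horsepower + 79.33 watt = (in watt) 340.9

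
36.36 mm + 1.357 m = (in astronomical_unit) 9.314e-12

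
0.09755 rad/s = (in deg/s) 5.589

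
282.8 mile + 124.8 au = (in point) 5.292e+16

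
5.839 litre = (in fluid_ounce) 197.4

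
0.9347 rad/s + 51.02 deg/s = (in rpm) 17.43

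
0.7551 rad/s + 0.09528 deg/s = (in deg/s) 43.36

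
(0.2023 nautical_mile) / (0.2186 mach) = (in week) 8.323e-06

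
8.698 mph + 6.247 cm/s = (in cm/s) 395.1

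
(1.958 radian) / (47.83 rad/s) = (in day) 4.738e-07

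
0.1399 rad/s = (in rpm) 1.336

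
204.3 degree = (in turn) 0.5675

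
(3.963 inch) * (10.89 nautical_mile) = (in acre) 0.5017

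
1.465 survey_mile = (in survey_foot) 7735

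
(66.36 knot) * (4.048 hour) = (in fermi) 4.975e+20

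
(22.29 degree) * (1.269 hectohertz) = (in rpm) 471.4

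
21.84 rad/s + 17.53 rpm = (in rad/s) 23.68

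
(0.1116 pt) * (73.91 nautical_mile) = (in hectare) 0.0005389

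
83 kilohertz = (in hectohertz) 830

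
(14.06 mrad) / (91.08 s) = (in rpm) 0.001474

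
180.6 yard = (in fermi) 1.651e+17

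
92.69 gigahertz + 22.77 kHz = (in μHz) 9.269e+16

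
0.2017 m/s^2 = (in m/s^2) 0.2017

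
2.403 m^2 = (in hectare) 0.0002403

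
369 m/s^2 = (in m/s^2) 369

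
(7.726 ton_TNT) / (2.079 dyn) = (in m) 1.555e+15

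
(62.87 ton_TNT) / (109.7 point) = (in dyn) 6.797e+17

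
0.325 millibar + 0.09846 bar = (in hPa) 98.78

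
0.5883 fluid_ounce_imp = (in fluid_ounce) 0.5652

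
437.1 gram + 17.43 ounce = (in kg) 0.9312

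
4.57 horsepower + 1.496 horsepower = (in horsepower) 6.066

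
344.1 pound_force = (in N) 1531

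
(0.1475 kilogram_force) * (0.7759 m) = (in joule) 1.122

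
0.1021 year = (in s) 3.22e+06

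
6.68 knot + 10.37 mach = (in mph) 7906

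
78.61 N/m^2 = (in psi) 0.0114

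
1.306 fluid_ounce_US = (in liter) 0.03862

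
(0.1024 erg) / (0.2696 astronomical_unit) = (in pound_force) 5.708e-20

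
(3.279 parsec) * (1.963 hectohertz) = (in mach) 5.833e+16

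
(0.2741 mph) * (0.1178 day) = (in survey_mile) 0.7749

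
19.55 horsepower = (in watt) 1.458e+04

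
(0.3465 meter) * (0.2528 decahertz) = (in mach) 0.002573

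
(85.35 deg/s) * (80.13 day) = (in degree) 5.909e+08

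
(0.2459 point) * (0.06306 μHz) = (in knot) 1.063e-11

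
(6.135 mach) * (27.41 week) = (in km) 3.463e+07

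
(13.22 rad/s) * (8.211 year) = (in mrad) 3.423e+12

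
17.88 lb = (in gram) 8110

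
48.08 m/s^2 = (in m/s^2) 48.08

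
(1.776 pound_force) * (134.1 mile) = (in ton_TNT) 0.0004075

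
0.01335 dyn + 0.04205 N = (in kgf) 0.004288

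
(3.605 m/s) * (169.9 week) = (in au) 0.002476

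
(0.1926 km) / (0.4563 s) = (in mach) 1.24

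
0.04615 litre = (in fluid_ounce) 1.561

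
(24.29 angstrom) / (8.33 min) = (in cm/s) 4.86e-10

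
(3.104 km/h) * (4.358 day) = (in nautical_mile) 175.3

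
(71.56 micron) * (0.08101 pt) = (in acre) 5.054e-13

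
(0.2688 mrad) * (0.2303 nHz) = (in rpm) 5.911e-13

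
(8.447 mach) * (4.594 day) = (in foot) 3.745e+09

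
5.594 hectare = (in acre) 13.82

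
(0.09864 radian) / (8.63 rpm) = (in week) 1.805e-07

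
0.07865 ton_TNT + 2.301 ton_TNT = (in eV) 6.214e+28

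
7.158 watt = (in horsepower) 0.009599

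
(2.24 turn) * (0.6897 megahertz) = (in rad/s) 9.707e+06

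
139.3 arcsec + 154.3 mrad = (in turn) 0.02467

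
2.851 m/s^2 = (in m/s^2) 2.851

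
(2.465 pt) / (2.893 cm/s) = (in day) 3.479e-07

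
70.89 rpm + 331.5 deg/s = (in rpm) 126.1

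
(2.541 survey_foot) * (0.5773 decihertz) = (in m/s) 0.04471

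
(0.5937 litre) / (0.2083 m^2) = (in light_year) 3.013e-19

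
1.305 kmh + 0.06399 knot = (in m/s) 0.3954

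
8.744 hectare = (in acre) 21.61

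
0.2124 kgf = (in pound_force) 0.4683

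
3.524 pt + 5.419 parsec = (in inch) 6.583e+18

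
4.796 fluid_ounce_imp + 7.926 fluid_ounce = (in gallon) 0.09792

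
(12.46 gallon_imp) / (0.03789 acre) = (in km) 3.694e-07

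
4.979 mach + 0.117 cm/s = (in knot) 3295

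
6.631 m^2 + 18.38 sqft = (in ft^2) 89.76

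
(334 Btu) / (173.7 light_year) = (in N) 2.144e-13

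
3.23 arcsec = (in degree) 0.0008972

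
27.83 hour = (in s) 1.002e+05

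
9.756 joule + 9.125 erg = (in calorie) 2.332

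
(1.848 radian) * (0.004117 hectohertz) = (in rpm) 7.265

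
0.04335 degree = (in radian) 0.0007566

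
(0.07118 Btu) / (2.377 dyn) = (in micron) 3.159e+12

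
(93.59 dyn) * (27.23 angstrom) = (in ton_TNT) 6.091e-22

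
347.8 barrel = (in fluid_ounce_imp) 1.946e+06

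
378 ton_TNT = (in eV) 9.871e+30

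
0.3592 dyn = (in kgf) 3.663e-07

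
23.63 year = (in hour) 2.07e+05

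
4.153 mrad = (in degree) 0.2379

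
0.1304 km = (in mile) 0.08103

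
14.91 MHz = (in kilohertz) 1.491e+04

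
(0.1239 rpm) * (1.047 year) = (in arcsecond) 8.836e+10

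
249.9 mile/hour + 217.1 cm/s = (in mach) 0.3345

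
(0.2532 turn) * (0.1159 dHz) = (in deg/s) 1.056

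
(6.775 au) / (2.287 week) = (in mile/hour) 1.639e+06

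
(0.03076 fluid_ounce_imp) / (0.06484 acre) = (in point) 9.442e-06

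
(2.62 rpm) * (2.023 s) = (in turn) 0.08834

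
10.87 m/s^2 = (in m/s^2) 10.87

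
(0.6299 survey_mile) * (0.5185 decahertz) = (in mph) 1.176e+04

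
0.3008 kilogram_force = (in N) 2.95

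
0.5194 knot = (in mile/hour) 0.5977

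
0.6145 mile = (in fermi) 9.889e+17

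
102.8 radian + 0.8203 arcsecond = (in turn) 16.36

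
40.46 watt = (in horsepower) 0.05426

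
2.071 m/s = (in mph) 4.633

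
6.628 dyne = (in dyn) 6.628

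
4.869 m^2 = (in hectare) 0.0004869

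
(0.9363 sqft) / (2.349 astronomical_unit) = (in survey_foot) 8.121e-13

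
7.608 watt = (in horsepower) 0.0102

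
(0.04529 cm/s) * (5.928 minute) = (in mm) 161.1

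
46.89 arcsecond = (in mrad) 0.2273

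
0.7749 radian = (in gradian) 49.33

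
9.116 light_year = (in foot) 2.83e+17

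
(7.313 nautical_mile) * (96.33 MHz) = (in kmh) 4.697e+12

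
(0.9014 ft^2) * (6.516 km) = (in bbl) 3432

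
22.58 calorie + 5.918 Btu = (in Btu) 6.008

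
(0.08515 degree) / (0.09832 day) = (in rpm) 1.671e-06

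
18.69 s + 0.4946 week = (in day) 3.462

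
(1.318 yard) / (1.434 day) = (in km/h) 3.502e-05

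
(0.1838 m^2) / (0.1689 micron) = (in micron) 1.088e+12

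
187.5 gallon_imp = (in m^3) 0.8524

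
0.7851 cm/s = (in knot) 0.01526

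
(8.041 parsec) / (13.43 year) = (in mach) 1.721e+06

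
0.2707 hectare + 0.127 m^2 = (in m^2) 2707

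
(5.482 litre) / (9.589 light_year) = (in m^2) 6.043e-20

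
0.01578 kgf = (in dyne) 1.547e+04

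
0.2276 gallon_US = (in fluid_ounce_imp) 30.32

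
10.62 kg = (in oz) 374.6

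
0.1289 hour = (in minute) 7.734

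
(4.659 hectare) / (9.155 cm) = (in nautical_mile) 274.8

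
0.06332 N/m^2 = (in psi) 9.184e-06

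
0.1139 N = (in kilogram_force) 0.01161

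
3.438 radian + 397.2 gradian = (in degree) 554.5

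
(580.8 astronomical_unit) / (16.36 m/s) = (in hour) 1.475e+09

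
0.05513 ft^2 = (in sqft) 0.05513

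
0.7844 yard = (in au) 4.795e-12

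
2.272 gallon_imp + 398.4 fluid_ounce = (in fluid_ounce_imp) 778.2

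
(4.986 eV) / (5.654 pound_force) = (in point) 9.004e-17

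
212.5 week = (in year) 4.075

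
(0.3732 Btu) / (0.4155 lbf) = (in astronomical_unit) 1.424e-09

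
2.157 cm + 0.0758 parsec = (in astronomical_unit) 1.563e+04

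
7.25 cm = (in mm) 72.5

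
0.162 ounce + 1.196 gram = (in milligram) 5789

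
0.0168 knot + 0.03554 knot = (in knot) 0.05234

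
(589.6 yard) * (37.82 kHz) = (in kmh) 7.34e+07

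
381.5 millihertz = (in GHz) 3.815e-10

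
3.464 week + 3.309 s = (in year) 0.06643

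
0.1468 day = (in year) 0.0004022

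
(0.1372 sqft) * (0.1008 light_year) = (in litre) 1.216e+16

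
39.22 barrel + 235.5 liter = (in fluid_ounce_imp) 2.277e+05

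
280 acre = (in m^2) 1.133e+06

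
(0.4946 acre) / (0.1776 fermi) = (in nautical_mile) 6.085e+15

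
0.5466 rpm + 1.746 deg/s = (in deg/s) 5.026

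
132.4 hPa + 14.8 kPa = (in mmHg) 210.3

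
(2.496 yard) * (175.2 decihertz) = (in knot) 77.73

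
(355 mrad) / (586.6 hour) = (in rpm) 1.605e-06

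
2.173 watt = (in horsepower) 0.002914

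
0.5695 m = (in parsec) 1.846e-17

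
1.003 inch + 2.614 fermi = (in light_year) 2.693e-18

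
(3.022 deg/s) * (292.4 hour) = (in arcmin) 1.909e+08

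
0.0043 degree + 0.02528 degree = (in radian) 0.0005163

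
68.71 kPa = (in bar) 0.6871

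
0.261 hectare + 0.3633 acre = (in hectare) 0.408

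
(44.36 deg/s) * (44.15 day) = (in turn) 4.7e+05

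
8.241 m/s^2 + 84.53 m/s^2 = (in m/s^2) 92.77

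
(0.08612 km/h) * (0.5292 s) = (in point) 35.89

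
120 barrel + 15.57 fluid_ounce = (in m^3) 19.08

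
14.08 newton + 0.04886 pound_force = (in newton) 14.3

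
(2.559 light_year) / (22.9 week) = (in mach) 5.134e+06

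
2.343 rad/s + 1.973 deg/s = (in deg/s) 136.2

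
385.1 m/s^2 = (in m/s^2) 385.1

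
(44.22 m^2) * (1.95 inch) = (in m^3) 2.19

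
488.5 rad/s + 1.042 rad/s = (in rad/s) 489.5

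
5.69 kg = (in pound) 12.54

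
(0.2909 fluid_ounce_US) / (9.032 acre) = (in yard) 2.574e-10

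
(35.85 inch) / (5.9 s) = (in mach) 0.0004533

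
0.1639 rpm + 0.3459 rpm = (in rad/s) 0.05339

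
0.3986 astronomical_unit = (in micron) 5.963e+16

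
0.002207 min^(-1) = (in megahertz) 3.678e-11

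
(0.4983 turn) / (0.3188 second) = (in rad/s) 9.821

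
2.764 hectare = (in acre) 6.83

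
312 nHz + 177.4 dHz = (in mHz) 1.774e+04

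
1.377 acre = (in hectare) 0.5573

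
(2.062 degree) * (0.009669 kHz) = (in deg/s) 19.94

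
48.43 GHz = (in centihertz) 4.843e+12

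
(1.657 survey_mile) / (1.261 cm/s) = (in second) 2.115e+05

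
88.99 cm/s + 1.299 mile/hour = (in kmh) 5.294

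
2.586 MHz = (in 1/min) 1.552e+08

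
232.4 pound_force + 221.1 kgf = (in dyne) 3.202e+08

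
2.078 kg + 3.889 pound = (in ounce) 135.5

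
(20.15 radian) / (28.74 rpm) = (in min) 0.1116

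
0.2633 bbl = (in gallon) 11.06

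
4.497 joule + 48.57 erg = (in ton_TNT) 1.075e-09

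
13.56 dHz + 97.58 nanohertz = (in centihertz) 135.6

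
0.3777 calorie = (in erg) 1.58e+07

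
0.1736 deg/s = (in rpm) 0.02893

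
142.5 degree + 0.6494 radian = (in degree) 179.7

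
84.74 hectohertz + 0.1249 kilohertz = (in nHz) 8.599e+12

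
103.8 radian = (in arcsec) 2.141e+07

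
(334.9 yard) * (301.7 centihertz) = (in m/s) 923.9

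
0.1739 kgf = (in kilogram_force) 0.1739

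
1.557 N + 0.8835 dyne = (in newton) 1.557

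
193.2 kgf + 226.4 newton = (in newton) 2121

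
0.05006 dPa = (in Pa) 0.005006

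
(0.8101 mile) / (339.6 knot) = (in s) 7.462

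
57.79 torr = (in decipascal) 7.705e+04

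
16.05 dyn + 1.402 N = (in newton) 1.402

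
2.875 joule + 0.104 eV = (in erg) 2.875e+07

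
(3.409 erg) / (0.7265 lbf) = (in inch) 4.153e-06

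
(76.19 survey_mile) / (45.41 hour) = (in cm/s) 75.01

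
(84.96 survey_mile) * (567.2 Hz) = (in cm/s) 7.755e+09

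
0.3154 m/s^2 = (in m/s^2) 0.3154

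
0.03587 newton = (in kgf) 0.003658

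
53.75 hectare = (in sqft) 5.786e+06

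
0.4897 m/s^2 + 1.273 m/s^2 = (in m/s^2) 1.763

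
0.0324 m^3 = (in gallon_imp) 7.127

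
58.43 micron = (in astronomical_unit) 3.906e-16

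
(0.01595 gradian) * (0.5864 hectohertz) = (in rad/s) 0.01469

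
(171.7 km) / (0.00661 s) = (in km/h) 9.351e+07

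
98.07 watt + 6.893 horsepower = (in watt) 5238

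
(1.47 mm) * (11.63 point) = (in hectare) 6.031e-10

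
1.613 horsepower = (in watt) 1203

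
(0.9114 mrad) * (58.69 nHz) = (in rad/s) 5.349e-11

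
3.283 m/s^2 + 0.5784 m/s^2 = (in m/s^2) 3.861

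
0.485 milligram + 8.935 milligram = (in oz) 0.0003323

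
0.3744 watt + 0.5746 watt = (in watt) 0.949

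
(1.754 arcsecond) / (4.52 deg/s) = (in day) 1.248e-09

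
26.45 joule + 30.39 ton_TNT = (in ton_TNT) 30.39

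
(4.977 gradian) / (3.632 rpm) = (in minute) 0.003426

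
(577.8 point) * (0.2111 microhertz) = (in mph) 9.625e-08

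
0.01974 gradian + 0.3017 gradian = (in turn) 0.0008036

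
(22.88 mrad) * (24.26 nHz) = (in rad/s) 5.551e-10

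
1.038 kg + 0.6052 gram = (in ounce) 36.64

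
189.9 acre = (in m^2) 7.685e+05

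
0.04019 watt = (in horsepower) 5.39e-05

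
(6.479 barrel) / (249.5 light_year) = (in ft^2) 4.697e-18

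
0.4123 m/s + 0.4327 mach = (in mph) 330.5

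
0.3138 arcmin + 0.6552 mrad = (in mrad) 0.7465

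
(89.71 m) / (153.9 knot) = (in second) 1.133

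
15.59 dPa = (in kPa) 0.001559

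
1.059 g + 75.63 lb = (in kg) 34.31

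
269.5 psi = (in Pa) 1.858e+06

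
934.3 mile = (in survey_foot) 4.933e+06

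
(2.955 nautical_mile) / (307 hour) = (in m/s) 0.004952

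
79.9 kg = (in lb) 176.1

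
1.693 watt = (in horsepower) 0.00227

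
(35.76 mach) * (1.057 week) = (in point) 2.206e+13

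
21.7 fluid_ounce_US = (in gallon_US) 0.1695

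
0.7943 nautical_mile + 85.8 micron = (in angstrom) 1.471e+13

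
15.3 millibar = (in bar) 0.0153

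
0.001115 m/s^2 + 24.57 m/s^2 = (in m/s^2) 24.57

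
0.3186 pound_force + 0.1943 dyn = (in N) 1.417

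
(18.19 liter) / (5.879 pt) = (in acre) 0.002167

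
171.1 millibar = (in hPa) 171.1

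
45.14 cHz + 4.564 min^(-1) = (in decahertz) 0.05275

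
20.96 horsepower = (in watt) 1.563e+04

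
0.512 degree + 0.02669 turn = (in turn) 0.02811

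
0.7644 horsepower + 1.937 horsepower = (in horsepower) 2.701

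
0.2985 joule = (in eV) 1.863e+18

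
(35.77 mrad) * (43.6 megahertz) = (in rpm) 1.489e+07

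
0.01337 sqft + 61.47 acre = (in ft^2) 2.678e+06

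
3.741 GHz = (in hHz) 3.741e+07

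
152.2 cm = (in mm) 1522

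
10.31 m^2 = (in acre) 0.002548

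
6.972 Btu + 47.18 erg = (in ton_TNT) 1.758e-06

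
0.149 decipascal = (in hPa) 0.000149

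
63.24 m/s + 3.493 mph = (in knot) 126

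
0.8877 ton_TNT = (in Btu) 3.52e+06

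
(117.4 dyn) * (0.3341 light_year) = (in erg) 3.711e+19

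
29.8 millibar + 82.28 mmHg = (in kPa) 13.95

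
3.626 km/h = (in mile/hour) 2.253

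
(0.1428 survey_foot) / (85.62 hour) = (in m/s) 1.412e-07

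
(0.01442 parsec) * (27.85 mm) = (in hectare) 1.239e+09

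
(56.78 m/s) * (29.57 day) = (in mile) 9.014e+04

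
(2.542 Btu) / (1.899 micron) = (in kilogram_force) 1.44e+08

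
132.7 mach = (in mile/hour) 1.011e+05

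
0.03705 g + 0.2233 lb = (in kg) 0.1013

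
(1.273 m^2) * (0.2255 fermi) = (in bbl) 1.806e-15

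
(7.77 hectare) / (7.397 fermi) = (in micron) 1.05e+25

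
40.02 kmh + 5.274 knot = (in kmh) 49.79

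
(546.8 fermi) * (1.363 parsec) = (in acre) 5.683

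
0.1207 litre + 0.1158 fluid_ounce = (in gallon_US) 0.03279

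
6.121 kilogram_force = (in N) 60.03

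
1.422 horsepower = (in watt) 1060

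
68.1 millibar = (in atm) 0.06721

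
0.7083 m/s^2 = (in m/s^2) 0.7083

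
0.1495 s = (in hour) 4.153e-05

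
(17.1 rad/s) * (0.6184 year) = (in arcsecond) 6.879e+13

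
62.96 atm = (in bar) 63.79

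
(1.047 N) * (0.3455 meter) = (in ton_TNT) 8.646e-11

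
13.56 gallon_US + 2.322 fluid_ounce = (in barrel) 0.3233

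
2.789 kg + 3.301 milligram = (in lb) 6.149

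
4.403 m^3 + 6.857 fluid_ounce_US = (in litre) 4403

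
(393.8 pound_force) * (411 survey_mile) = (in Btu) 1.098e+06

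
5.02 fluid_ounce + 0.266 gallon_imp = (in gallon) 0.3587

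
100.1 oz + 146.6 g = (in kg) 2.984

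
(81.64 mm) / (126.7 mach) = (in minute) 3.154e-08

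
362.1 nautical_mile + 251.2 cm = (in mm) 6.706e+08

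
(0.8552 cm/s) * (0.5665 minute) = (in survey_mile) 0.0001806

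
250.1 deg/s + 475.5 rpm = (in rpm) 517.2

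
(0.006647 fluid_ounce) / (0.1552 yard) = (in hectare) 1.385e-10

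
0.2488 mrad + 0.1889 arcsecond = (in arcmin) 0.8585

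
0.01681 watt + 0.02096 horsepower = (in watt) 15.65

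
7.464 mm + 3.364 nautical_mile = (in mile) 3.871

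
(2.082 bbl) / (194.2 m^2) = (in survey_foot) 0.005592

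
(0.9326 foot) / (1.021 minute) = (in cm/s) 0.464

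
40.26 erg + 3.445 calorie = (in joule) 14.41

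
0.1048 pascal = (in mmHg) 0.0007861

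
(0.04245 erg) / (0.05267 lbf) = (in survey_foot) 5.944e-08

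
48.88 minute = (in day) 0.03394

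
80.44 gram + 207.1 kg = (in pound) 456.8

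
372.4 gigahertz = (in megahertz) 3.724e+05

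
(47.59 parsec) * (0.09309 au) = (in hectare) 2.045e+24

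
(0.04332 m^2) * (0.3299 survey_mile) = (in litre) 2.3e+04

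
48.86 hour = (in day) 2.036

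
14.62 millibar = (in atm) 0.01443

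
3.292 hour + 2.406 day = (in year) 0.006968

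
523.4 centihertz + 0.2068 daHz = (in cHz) 730.2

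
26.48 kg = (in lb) 58.38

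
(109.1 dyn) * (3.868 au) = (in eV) 3.94e+27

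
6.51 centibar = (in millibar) 65.1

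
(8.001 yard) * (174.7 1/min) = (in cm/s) 2130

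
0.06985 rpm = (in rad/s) 0.007315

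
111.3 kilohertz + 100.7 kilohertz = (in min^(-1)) 1.272e+07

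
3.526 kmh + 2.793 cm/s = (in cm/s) 100.7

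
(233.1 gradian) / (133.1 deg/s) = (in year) 4.998e-08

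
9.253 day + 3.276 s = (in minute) 1.332e+04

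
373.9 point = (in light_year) 1.394e-17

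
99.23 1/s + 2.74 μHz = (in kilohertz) 0.09923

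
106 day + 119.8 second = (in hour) 2544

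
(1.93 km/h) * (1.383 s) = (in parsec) 2.403e-17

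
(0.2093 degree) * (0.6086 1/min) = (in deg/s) 0.002123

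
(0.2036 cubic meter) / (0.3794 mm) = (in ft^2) 5776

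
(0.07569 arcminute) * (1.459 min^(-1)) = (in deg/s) 3.068e-05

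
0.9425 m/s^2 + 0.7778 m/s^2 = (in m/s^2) 1.72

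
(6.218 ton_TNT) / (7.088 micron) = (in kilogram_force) 3.743e+14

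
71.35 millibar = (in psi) 1.035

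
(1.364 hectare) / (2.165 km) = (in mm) 6300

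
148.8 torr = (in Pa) 1.984e+04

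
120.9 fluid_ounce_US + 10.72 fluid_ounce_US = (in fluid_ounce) 131.6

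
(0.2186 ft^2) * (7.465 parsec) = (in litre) 4.678e+18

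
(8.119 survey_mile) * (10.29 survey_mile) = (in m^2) 2.164e+08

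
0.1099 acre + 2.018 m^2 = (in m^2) 446.8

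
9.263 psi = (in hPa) 638.7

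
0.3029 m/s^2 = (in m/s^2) 0.3029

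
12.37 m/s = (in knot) 24.05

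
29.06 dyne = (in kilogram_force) 2.963e-05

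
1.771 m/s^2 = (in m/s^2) 1.771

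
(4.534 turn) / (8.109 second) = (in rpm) 33.55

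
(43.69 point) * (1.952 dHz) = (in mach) 8.836e-06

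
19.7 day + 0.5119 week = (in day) 23.28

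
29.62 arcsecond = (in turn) 2.285e-05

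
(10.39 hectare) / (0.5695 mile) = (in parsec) 3.674e-15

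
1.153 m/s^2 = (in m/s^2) 1.153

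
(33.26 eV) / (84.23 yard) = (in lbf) 1.555e-20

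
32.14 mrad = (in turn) 0.005115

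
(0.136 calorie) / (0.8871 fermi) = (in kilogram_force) 6.541e+13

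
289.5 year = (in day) 1.057e+05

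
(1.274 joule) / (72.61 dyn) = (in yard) 1919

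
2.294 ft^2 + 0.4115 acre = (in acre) 0.4116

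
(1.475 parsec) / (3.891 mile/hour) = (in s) 2.617e+16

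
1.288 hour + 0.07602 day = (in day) 0.1297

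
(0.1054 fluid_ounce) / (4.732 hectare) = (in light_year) 6.963e-27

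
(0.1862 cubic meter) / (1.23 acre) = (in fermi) 3.741e+10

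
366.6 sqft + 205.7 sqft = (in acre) 0.01314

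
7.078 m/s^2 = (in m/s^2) 7.078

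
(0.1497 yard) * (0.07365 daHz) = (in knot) 0.196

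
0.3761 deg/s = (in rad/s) 0.006564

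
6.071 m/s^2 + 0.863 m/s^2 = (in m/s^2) 6.934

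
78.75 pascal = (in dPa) 787.5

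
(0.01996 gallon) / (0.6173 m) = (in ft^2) 0.001317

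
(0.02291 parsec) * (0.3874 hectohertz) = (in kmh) 9.859e+16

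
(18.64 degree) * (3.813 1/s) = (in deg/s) 71.07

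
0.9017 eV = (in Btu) 1.369e-22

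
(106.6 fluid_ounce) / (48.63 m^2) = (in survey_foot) 0.0002127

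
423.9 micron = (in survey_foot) 0.001391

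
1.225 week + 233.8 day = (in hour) 5817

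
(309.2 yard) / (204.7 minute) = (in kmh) 0.08287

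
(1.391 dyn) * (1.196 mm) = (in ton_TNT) 3.976e-18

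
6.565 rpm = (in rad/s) 0.6875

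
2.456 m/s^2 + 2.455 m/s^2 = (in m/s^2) 4.911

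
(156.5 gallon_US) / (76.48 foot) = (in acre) 6.28e-06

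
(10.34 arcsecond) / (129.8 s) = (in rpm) 3.688e-06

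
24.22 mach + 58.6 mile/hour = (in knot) 1.608e+04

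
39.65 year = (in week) 2067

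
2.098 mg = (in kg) 2.098e-06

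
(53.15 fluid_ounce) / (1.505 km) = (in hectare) 1.044e-10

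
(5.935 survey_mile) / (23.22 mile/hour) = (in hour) 0.2556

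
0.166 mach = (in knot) 109.9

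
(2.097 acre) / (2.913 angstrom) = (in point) 8.258e+16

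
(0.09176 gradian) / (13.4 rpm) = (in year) 3.257e-11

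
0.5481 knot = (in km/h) 1.015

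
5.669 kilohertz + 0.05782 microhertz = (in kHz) 5.669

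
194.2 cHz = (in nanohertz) 1.942e+09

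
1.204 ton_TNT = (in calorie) 1.204e+09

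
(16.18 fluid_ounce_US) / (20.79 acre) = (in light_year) 6.012e-25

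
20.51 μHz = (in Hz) 2.051e-05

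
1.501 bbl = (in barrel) 1.501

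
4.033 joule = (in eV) 2.517e+19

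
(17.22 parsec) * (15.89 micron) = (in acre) 2.086e+09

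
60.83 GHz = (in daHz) 6.083e+09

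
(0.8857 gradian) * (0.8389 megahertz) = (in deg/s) 6.687e+05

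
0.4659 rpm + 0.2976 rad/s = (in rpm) 3.308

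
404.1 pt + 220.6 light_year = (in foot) 6.847e+18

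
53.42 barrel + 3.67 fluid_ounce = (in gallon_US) 2244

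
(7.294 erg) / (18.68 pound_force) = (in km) 8.778e-12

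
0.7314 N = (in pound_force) 0.1644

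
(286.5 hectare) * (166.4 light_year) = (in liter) 4.51e+27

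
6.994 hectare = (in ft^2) 7.528e+05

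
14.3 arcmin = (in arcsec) 858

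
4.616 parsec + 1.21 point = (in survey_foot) 4.673e+17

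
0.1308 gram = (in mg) 130.8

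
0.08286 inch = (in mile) 1.308e-06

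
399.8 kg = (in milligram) 3.998e+08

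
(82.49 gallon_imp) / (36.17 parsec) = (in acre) 8.303e-23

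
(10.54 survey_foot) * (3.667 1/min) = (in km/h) 0.7068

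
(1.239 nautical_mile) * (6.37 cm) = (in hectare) 0.01462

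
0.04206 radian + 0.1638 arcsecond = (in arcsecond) 8676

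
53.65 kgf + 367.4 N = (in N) 893.5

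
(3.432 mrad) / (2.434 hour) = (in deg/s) 2.244e-05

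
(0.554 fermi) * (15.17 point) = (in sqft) 3.191e-17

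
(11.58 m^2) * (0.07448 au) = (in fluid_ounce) 4.363e+15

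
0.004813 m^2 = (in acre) 1.189e-06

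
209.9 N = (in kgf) 21.4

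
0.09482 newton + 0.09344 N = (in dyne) 1.883e+04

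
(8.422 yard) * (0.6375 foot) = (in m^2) 1.496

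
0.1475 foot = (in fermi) 4.496e+13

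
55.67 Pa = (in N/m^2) 55.67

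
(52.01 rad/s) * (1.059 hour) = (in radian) 1.983e+05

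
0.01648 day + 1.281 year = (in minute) 6.733e+05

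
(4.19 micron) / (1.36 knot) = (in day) 6.931e-11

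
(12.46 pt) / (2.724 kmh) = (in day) 6.724e-08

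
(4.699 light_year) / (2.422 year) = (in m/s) 5.82e+08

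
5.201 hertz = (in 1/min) 312.1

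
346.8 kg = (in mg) 3.468e+08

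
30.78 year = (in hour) 2.696e+05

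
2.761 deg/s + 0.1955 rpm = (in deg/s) 3.934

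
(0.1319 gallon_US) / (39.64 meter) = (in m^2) 1.26e-05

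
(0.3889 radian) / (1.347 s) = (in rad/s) 0.2887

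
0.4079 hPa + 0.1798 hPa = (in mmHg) 0.4408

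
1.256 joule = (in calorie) 0.3002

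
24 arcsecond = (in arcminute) 0.4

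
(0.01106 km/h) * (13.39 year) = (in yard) 1.419e+06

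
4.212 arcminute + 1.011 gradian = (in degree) 0.9801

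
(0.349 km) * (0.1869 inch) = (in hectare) 0.0001657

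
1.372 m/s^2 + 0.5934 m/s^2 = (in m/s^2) 1.965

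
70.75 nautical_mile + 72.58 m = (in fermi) 1.311e+20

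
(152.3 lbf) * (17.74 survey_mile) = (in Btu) 1.833e+04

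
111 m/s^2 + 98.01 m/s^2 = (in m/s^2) 209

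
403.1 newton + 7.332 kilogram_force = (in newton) 475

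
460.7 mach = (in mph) 3.509e+05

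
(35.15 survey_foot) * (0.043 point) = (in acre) 4.016e-08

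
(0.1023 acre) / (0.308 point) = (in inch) 1.5e+08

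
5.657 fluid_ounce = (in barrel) 0.001052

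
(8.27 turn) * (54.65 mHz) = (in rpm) 27.12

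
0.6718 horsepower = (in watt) 501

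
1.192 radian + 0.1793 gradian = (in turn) 0.1902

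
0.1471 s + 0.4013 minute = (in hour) 0.006729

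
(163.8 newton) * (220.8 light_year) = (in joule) 3.422e+20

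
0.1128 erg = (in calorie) 2.696e-09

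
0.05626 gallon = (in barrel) 0.00134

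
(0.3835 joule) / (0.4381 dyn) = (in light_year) 9.253e-12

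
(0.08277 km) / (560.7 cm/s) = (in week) 2.441e-05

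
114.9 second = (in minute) 1.915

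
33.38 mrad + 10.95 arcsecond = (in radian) 0.03343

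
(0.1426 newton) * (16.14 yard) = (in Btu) 0.001995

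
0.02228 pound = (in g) 10.11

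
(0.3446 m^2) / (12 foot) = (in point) 267.1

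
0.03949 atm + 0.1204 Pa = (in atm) 0.03949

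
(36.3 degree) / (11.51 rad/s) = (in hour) 1.529e-05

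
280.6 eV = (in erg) 4.496e-10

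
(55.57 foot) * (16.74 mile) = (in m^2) 4.563e+05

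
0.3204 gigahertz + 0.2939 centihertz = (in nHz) 3.204e+17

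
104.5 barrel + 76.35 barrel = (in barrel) 180.9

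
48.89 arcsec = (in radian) 0.000237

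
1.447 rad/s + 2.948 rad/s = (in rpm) 41.97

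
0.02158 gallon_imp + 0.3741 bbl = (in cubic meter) 0.05958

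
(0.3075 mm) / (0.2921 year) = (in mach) 9.804e-14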